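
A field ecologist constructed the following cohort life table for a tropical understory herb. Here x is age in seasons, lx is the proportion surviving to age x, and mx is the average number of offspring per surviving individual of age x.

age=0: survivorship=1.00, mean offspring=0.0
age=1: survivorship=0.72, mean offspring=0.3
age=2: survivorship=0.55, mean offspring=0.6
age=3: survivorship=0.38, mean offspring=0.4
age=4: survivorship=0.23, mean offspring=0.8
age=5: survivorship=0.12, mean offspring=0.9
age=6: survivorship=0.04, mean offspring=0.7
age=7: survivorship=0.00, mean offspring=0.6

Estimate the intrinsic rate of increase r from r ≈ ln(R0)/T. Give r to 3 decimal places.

R0 = Σ lx·mx = 0 + 0.216 + 0.33 + 0.152 + 0.184 + 0.108 + 0.028 + 0 = 1.018
Σ x·lx·mx = 2.776; T = 2.776/1.018 = 2.72692…
r ≈ ln(R0)/T = ln(1.018)/2.72692… = 0.00654… → 0.007

0.007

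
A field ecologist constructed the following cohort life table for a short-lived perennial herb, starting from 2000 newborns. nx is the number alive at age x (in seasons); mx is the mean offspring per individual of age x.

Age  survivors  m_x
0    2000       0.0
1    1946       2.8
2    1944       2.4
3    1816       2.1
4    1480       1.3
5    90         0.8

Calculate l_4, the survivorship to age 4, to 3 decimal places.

0.740

l_4 = n_4/n_0 = 1480/2000 = 0.74 → 0.740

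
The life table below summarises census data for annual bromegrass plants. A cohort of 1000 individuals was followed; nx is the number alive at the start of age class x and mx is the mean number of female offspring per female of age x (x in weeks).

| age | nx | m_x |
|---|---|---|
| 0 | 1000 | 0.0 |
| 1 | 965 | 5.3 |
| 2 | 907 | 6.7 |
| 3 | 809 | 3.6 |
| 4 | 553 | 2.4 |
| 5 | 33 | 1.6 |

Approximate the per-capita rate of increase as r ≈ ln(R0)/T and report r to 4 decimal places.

1.3434

lx = nx/n0 = nx/1000: 1, 0.965, 0.907, 0.809, 0.553, 0.033
R0 = Σ lx·mx = 0 + 5.1145 + 6.0769 + 2.9124 + 1.3272 + 0.0528 = 15.4838
Σ x·lx·mx = 31.5783; T = 31.5783/15.4838 = 2.03944…
r ≈ ln(R0)/T = ln(15.4838)/2.03944… = 1.343404… → 1.3434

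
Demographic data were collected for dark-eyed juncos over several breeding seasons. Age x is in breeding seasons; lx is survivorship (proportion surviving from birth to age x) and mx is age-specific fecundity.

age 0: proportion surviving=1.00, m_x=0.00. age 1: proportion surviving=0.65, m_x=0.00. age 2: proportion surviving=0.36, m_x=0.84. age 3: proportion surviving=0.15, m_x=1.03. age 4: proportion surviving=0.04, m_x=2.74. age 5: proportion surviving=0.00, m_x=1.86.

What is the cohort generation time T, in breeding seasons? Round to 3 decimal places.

2.660

lx·mx: 0, 0, 0.3024, 0.1545, 0.1096, 0 → R0 = 0.5665
x·lx·mx: 0, 0, 0.6048, 0.4635, 0.4384, 0 → Σ = 1.5067
T = 1.5067 / 0.5665 = 2.659665… → 2.660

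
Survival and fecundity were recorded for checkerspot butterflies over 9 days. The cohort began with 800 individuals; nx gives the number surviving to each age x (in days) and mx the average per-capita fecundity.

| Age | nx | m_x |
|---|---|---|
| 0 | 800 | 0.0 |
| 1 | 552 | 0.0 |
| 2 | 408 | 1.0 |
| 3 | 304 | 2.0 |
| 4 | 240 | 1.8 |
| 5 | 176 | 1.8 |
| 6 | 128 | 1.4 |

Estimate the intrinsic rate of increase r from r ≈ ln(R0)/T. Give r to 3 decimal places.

lx = nx/n0 = nx/800: 1, 0.69, 0.51, 0.38, 0.3, 0.22, 0.16
R0 = Σ lx·mx = 0 + 0 + 0.51 + 0.76 + 0.54 + 0.396 + 0.224 = 2.43
Σ x·lx·mx = 8.784; T = 8.784/2.43 = 3.61481…
r ≈ ln(R0)/T = ln(2.43)/3.61481… = 0.24563… → 0.246

0.246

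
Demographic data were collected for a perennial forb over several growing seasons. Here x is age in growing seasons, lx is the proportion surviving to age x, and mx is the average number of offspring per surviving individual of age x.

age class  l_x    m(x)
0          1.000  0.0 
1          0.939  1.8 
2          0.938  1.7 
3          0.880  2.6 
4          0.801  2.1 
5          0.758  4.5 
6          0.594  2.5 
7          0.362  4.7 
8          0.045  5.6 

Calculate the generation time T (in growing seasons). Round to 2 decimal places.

4.14

lx·mx: 0, 1.6902, 1.5946, 2.288, 1.6821, 3.411, 1.485, 1.7014, 0.252 → R0 = 14.1043
x·lx·mx: 0, 1.6902, 3.1892, 6.864, 6.7284, 17.055, 8.91, 11.9098, 2.016 → Σ = 58.3626
T = 58.3626 / 14.1043 = 4.13793… → 4.14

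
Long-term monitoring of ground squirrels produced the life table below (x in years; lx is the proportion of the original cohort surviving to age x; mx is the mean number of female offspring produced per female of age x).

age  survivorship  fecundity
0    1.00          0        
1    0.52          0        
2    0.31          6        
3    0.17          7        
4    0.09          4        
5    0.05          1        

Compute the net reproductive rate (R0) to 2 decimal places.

3.46

lx·mx by age: 0, 0, 1.86, 1.19, 0.36, 0.05
R0 = Σ lx·mx = 3.46 → 3.46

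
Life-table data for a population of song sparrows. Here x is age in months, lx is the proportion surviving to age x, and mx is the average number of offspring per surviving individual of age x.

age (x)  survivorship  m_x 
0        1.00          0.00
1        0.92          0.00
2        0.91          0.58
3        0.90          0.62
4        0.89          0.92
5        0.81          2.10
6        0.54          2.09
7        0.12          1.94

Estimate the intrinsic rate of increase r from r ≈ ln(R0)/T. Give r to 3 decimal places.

0.347

R0 = Σ lx·mx = 0 + 0 + 0.5278 + 0.558 + 0.8188 + 1.701 + 1.1286 + 0.2328 = 4.967
Σ x·lx·mx = 22.911; T = 22.911/4.967 = 4.61264…
r ≈ ln(R0)/T = ln(4.967)/4.61264… = 0.34748… → 0.347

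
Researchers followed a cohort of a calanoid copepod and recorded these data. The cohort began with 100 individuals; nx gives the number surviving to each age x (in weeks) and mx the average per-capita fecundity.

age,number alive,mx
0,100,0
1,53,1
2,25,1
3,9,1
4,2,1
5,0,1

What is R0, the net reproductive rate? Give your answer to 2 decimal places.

lx = nx/n0 = nx/100: 1, 0.53, 0.25, 0.09, 0.02, 0
lx·mx by age: 0, 0.53, 0.25, 0.09, 0.02, 0
R0 = Σ lx·mx = 0.89 → 0.89

0.89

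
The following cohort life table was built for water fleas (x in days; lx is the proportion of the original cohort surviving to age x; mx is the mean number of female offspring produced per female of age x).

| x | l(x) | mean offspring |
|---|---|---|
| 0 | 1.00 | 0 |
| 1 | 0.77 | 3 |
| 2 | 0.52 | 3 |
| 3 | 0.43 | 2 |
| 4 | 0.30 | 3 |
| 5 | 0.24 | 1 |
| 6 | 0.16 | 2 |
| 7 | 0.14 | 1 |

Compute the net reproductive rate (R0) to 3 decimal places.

lx·mx by age: 0, 2.31, 1.56, 0.86, 0.9, 0.24, 0.32, 0.14
R0 = Σ lx·mx = 6.33 → 6.330

6.330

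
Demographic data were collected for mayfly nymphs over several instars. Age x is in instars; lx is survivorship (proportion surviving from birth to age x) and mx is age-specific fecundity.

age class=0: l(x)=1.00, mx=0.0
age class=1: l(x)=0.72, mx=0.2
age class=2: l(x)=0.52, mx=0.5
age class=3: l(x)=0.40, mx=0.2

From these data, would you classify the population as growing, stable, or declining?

R0 = Σ lx·mx = 0 + 0.144 + 0.26 + 0.08 = 0.484
R0 < 1, so the population is declining.

declining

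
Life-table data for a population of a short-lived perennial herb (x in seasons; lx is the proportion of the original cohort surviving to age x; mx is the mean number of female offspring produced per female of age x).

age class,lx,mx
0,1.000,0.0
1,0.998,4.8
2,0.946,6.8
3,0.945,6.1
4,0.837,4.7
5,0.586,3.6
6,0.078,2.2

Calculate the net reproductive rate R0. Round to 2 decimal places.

23.20

lx·mx by age: 0, 4.7904, 6.4328, 5.7645, 3.9339, 2.1096, 0.1716
R0 = Σ lx·mx = 23.2028 → 23.20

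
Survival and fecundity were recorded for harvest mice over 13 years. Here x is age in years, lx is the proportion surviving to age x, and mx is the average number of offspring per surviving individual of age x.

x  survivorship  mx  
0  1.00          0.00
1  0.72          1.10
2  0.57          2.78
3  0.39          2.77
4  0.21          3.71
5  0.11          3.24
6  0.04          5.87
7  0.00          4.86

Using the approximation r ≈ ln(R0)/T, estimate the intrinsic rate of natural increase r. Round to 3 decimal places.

R0 = Σ lx·mx = 0 + 0.792 + 1.5846 + 1.0803 + 0.7791 + 0.3564 + 0.2348 + 0 = 4.8272
Σ x·lx·mx = 13.5093; T = 13.5093/4.8272 = 2.79858…
r ≈ ln(R0)/T = ln(4.8272)/2.79858… = 0.56252… → 0.563

0.563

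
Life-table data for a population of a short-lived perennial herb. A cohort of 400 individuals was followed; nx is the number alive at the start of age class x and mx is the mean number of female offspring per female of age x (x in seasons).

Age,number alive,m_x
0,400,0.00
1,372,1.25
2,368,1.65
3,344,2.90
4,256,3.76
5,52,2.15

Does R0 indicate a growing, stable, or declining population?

lx = nx/n0 = nx/400: 1, 0.93, 0.92, 0.86, 0.64, 0.13
R0 = Σ lx·mx = 0 + 1.1625 + 1.518 + 2.494 + 2.4064 + 0.2795 = 7.8604
R0 > 1, so the population is growing.

growing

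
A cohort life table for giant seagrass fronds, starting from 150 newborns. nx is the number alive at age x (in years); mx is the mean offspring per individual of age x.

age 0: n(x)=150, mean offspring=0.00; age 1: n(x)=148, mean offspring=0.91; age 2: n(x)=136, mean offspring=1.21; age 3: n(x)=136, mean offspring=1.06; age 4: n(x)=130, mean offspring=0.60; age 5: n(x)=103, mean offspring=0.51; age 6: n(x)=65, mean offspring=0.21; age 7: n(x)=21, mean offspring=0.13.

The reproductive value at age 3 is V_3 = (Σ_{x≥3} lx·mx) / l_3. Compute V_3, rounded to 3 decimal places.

lx = nx/n0 = nx/150: 1, 0.98667…, 0.90667…, 0.90667…, 0.86667…, 0.68667…, 0.43333…, 0.14
lx·mx for x ≥ 3: 0.961067…, 0.52…, 0.3502…, 0.091…, 0.0182 → sum = 1.940467…
V_3 = 1.940467… / l_3 = 1.940467… / 0.906667… = 2.140221… → 2.140

2.140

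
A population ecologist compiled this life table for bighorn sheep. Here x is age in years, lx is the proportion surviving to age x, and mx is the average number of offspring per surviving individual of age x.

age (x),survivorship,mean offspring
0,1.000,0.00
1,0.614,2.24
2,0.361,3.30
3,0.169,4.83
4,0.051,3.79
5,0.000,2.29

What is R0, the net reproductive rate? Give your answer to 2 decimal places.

lx·mx by age: 0, 1.37536, 1.1913, 0.81627, 0.19329, 0
R0 = Σ lx·mx = 3.57622 → 3.58

3.58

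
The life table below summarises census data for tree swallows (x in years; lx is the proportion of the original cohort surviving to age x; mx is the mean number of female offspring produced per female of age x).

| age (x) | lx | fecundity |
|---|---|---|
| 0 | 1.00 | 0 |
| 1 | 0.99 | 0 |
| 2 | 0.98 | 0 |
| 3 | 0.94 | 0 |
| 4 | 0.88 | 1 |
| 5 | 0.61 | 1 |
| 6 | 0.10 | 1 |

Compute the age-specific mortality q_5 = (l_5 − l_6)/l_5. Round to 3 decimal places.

0.836

q_5 = (l_5 − l_6) / l_5 = (0.61 − 0.1) / 0.61
     = 0.51 / 0.61 = 0.836066… → 0.836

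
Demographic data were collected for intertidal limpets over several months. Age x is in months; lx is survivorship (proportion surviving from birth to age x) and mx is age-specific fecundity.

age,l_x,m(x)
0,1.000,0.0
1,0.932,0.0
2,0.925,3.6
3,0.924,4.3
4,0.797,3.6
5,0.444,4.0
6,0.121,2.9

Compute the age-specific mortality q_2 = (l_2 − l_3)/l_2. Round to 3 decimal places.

q_2 = (l_2 − l_3) / l_2 = (0.925 − 0.924) / 0.925
     = 0.001 / 0.925 = 0.001081… → 0.001

0.001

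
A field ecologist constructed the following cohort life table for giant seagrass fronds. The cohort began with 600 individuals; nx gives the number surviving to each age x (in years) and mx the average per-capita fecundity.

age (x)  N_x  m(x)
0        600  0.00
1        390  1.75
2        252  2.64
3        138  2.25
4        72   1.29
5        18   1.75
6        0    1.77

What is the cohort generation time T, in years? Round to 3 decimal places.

1.949

lx = nx/n0 = nx/600: 1, 0.65, 0.42, 0.23, 0.12, 0.03, 0
lx·mx: 0, 1.1375, 1.1088, 0.5175, 0.1548, 0.0525, 0 → R0 = 2.9711
x·lx·mx: 0, 1.1375, 2.2176, 1.5525, 0.6192, 0.2625, 0 → Σ = 5.7893
T = 5.7893 / 2.9711 = 1.948538… → 1.949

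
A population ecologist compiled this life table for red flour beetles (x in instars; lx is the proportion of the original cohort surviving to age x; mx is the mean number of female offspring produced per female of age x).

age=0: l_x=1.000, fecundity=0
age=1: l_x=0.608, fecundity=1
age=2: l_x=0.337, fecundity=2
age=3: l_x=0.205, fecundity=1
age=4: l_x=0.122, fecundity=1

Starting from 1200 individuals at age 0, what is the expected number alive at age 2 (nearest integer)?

404

Expected survivors = N0 · l_2 = 1200 × 0.337 = 404.4 → 404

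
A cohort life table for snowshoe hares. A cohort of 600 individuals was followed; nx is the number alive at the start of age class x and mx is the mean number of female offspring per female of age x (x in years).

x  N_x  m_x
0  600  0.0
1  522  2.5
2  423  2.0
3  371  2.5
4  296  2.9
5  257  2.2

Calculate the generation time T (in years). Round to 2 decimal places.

lx = nx/n0 = nx/600: 1, 0.87, 0.705, 0.61833…, 0.49333…, 0.42833…
lx·mx: 0, 2.175, 1.41, 1.545833…, 1.430667…, 0.942333… → R0 = 7.503833…
x·lx·mx: 0, 2.175, 2.82, 4.6375…, 5.722667…, 4.711667… → Σ = 20.066833…
T = 20.066833… / 7.503833… = 2.674211… → 2.67

2.67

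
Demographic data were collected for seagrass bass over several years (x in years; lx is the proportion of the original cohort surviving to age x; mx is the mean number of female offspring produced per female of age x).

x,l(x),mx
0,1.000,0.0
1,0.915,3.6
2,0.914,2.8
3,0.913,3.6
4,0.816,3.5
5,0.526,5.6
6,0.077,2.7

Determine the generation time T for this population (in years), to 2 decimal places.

lx·mx: 0, 3.294, 2.5592, 3.2868, 2.856, 2.9456, 0.2079 → R0 = 15.1495
x·lx·mx: 0, 3.294, 5.1184, 9.8604, 11.424, 14.728, 1.2474 → Σ = 45.6722
T = 45.6722 / 15.1495 = 3.014766… → 3.01

3.01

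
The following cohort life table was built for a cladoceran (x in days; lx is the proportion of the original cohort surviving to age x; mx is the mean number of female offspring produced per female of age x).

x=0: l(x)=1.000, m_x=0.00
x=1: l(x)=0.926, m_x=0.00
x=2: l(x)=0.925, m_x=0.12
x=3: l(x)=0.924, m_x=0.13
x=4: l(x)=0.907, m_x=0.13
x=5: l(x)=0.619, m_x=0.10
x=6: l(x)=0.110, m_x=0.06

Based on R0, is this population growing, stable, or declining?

R0 = Σ lx·mx = 0 + 0 + 0.111 + 0.12012 + 0.11791 + 0.0619 + 0.0066 = 0.41753
R0 < 1, so the population is declining.

declining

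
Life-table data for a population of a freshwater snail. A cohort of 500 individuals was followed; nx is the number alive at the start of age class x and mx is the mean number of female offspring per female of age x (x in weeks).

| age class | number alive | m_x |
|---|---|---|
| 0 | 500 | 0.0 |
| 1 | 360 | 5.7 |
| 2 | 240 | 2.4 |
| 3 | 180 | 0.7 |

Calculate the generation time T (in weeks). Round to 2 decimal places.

1.30

lx = nx/n0 = nx/500: 1, 0.72, 0.48, 0.36
lx·mx: 0, 4.104, 1.152, 0.252 → R0 = 5.508
x·lx·mx: 0, 4.104, 2.304, 0.756 → Σ = 7.164
T = 7.164 / 5.508 = 1.300654… → 1.30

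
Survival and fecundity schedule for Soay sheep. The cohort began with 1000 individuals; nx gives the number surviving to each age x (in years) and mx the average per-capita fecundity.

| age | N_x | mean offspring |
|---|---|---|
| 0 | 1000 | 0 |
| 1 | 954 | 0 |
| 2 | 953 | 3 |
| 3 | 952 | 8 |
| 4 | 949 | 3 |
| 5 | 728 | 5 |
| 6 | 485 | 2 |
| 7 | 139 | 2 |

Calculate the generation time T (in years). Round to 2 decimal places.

3.62

lx = nx/n0 = nx/1000: 1, 0.954, 0.953, 0.952, 0.949, 0.728, 0.485, 0.139
lx·mx: 0, 0, 2.859, 7.616, 2.847, 3.64, 0.97, 0.278 → R0 = 18.21
x·lx·mx: 0, 0, 5.718, 22.848, 11.388, 18.2, 5.82, 1.946 → Σ = 65.92
T = 65.92 / 18.21 = 3.619989… → 3.62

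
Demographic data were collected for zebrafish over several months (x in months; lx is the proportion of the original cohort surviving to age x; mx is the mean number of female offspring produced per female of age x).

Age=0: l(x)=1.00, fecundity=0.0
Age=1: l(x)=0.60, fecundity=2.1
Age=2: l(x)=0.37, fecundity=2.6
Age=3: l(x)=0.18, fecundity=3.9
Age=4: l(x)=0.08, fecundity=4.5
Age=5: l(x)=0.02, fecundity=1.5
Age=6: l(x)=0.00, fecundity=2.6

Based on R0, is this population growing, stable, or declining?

growing

R0 = Σ lx·mx = 0 + 1.26 + 0.962 + 0.702 + 0.36 + 0.03 + 0 = 3.314
R0 > 1, so the population is growing.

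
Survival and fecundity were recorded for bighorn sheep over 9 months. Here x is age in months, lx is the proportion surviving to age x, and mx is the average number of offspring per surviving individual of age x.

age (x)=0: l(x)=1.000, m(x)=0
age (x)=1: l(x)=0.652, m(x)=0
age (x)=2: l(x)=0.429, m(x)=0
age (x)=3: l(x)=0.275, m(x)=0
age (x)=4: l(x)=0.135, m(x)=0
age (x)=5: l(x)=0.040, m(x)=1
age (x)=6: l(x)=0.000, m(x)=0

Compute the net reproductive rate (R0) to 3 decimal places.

0.040

lx·mx by age: 0, 0, 0, 0, 0, 0.04, 0
R0 = Σ lx·mx = 0.04 → 0.040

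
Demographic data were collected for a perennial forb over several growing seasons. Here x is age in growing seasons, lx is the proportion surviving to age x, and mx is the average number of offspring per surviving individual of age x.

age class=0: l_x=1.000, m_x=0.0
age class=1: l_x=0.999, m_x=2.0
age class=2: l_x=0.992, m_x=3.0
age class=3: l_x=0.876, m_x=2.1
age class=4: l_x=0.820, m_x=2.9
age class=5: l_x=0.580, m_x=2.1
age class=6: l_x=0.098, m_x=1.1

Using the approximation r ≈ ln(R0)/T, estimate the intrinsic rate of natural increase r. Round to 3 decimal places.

0.833

R0 = Σ lx·mx = 0 + 1.998 + 2.976 + 1.8396 + 2.378 + 1.218 + 0.1078 = 10.5174
Σ x·lx·mx = 29.7176; T = 29.7176/10.5174 = 2.82557…
r ≈ ln(R0)/T = ln(10.5174)/2.82557… = 0.83276… → 0.833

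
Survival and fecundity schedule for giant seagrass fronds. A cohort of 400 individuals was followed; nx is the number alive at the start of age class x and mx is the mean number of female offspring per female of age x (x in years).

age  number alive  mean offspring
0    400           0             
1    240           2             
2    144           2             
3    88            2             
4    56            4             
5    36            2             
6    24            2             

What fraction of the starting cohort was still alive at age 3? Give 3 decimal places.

l_3 = n_3/n_0 = 88/400 = 0.22 → 0.220

0.220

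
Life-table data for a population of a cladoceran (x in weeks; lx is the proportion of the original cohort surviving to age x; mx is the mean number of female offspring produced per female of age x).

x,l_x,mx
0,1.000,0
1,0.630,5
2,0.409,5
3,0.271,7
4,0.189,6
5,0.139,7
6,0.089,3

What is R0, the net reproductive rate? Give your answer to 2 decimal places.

9.47

lx·mx by age: 0, 3.15, 2.045, 1.897, 1.134, 0.973, 0.267
R0 = Σ lx·mx = 9.466 → 9.47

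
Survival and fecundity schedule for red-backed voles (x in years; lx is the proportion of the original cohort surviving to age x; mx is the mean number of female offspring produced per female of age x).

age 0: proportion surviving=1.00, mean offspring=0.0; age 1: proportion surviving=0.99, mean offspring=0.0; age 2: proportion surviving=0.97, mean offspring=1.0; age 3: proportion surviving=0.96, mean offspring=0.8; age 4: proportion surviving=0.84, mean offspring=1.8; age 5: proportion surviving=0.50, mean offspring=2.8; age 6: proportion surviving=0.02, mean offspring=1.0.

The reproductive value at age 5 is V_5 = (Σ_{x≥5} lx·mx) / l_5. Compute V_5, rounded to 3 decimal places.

lx·mx for x ≥ 5: 1.4, 0.02 → sum = 1.42
V_5 = 1.42 / l_5 = 1.42 / 0.5 = 2.84 → 2.840

2.840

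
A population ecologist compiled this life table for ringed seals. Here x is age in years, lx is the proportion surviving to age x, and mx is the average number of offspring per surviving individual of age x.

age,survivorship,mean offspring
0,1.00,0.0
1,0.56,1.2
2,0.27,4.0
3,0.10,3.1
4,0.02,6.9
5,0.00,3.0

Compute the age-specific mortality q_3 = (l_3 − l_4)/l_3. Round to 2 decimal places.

0.80

q_3 = (l_3 − l_4) / l_3 = (0.1 − 0.02) / 0.1
     = 0.08 / 0.1 = 0.8 → 0.80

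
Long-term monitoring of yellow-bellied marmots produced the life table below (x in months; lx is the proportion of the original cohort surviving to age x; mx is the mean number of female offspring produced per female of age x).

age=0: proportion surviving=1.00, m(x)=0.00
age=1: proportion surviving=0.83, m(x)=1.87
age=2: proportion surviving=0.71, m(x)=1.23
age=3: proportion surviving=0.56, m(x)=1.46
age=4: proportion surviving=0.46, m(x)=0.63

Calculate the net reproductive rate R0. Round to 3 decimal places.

lx·mx by age: 0, 1.5521, 0.8733, 0.8176, 0.2898
R0 = Σ lx·mx = 3.5328 → 3.533

3.533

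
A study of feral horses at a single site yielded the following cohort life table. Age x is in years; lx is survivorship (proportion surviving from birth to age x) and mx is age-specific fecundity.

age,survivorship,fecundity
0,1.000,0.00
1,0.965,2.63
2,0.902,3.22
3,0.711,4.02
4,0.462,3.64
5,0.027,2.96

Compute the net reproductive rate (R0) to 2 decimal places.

10.06

lx·mx by age: 0, 2.53795, 2.90444, 2.85822, 1.68168, 0.07992
R0 = Σ lx·mx = 10.06221 → 10.06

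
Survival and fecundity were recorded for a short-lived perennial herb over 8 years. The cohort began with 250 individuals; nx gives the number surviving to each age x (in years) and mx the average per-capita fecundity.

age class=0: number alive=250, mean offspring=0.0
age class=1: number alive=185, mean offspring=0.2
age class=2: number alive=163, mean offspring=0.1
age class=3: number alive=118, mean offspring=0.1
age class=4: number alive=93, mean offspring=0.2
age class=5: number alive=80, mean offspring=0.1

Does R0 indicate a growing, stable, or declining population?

declining

lx = nx/n0 = nx/250: 1, 0.74, 0.652, 0.472, 0.372, 0.32
R0 = Σ lx·mx = 0 + 0.148 + 0.0652 + 0.0472 + 0.0744 + 0.032 = 0.3668
R0 < 1, so the population is declining.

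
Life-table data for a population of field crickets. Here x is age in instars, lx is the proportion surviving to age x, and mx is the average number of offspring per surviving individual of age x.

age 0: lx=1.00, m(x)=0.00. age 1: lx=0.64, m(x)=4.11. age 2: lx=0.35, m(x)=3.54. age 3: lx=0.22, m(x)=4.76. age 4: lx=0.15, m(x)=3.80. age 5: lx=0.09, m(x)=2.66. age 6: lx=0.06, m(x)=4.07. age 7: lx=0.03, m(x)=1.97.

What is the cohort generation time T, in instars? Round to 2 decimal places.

2.26

lx·mx: 0, 2.6304, 1.239, 1.0472, 0.57, 0.2394, 0.2442, 0.0591 → R0 = 6.0293
x·lx·mx: 0, 2.6304, 2.478, 3.1416, 2.28, 1.197, 1.4652, 0.4137 → Σ = 13.6059
T = 13.6059 / 6.0293 = 2.25663… → 2.26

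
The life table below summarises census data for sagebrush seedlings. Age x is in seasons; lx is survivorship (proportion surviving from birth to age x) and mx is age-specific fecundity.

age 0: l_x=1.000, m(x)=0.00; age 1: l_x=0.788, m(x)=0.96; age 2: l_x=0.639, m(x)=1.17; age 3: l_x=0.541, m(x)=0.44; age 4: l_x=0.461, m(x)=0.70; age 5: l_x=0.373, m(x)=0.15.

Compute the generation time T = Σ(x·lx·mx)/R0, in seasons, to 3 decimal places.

lx·mx: 0, 0.75648, 0.74763, 0.23804, 0.3227, 0.05595 → R0 = 2.1208
x·lx·mx: 0, 0.75648, 1.49526, 0.71412, 1.2908, 0.27975 → Σ = 4.53641
T = 4.53641 / 2.1208 = 2.139009… → 2.139

2.139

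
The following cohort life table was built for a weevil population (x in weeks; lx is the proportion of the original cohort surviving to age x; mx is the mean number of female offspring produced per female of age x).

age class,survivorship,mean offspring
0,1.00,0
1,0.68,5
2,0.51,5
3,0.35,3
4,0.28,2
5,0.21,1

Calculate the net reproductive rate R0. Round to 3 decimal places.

7.770

lx·mx by age: 0, 3.4, 2.55, 1.05, 0.56, 0.21
R0 = Σ lx·mx = 7.77 → 7.770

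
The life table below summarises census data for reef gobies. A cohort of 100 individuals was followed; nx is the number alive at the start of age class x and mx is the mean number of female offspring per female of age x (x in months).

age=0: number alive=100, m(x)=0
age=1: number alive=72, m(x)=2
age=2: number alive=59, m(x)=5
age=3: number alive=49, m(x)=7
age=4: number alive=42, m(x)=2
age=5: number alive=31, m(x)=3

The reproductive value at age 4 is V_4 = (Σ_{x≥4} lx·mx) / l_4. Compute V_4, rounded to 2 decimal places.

lx = nx/n0 = nx/100: 1, 0.72, 0.59, 0.49, 0.42, 0.31
lx·mx for x ≥ 4: 0.84, 0.93 → sum = 1.77
V_4 = 1.77 / l_4 = 1.77 / 0.42 = 4.214286… → 4.21

4.21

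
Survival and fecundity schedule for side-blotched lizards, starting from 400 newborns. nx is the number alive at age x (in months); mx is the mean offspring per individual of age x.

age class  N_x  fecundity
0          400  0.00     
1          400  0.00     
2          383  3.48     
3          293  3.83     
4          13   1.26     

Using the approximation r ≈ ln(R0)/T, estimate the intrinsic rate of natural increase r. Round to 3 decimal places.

lx = nx/n0 = nx/400: 1, 1, 0.9575, 0.7325, 0.0325
R0 = Σ lx·mx = 0 + 0 + 3.3321… + 2.80548… + 0.04095… = 6.178525
Σ x·lx·mx = 15.244425; T = 15.244425/6.178525 = 2.46732…
r ≈ ln(R0)/T = ln(6.178525)/2.46732… = 0.73808… → 0.738

0.738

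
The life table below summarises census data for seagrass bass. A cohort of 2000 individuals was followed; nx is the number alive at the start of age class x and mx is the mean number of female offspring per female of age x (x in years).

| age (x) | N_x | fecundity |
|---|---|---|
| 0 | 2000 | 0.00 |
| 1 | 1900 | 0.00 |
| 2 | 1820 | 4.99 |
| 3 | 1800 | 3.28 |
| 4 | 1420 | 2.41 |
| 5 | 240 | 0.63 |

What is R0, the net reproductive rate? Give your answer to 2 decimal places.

9.28

lx = nx/n0 = nx/2000: 1, 0.95, 0.91, 0.9, 0.71, 0.12
lx·mx by age: 0, 0, 4.5409, 2.952, 1.7111, 0.0756
R0 = Σ lx·mx = 9.2796 → 9.28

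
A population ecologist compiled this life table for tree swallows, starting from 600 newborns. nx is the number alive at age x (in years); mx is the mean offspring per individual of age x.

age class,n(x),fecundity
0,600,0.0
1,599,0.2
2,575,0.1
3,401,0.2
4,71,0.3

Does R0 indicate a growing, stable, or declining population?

declining

lx = nx/n0 = nx/600: 1, 0.99833…, 0.95833…, 0.66833…, 0.11833…
R0 = Σ lx·mx = 0 + 0.199667… + 0.095833… + 0.133667… + 0.0355… = 0.464667…
R0 < 1, so the population is declining.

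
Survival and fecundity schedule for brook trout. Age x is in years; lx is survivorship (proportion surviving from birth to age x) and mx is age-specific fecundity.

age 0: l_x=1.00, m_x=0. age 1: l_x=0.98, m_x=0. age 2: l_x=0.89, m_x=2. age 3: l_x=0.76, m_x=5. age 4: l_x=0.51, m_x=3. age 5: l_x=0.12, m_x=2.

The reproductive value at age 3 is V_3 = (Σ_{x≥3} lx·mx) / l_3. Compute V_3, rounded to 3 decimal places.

7.329

lx·mx for x ≥ 3: 3.8, 1.53, 0.24 → sum = 5.57
V_3 = 5.57 / l_3 = 5.57 / 0.76 = 7.328947… → 7.329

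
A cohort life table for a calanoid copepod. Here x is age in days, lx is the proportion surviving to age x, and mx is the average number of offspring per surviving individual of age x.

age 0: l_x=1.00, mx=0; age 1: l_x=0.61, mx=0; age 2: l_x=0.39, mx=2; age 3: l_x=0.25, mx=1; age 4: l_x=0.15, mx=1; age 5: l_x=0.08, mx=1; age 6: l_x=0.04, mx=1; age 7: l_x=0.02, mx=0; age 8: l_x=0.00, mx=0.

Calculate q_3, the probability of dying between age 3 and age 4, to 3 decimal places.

q_3 = (l_3 − l_4) / l_3 = (0.25 − 0.15) / 0.25
     = 0.1 / 0.25 = 0.4 → 0.400

0.400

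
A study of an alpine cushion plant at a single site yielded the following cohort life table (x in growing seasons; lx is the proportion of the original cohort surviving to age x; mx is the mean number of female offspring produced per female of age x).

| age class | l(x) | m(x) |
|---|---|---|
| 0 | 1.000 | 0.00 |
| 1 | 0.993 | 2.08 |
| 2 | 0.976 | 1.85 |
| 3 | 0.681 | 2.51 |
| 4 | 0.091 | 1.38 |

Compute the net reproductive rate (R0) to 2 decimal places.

5.71

lx·mx by age: 0, 2.06544, 1.8056, 1.70931, 0.12558
R0 = Σ lx·mx = 5.70593 → 5.71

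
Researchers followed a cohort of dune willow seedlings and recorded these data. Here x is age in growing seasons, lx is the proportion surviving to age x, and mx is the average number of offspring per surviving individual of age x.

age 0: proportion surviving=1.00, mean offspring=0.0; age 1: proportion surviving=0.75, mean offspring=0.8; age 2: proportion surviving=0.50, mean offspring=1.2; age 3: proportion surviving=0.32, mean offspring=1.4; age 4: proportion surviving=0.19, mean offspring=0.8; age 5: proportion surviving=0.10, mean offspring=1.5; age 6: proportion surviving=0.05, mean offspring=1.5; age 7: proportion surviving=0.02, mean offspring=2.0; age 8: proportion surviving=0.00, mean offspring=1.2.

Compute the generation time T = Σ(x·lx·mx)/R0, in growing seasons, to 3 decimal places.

2.534

lx·mx: 0, 0.6, 0.6, 0.448, 0.152, 0.15, 0.075, 0.04, 0 → R0 = 2.065
x·lx·mx: 0, 0.6, 1.2, 1.344, 0.608, 0.75, 0.45, 0.28, 0 → Σ = 5.232
T = 5.232 / 2.065 = 2.533656… → 2.534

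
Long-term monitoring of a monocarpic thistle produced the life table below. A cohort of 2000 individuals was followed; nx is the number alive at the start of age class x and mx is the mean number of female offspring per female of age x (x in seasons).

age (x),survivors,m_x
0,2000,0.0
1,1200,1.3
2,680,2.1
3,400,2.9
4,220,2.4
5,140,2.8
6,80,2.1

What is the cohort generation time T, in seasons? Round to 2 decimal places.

2.48

lx = nx/n0 = nx/2000: 1, 0.6, 0.34, 0.2, 0.11, 0.07, 0.04
lx·mx: 0, 0.78, 0.714, 0.58, 0.264, 0.196, 0.084 → R0 = 2.618
x·lx·mx: 0, 0.78, 1.428, 1.74, 1.056, 0.98, 0.504 → Σ = 6.488
T = 6.488 / 2.618 = 2.478228… → 2.48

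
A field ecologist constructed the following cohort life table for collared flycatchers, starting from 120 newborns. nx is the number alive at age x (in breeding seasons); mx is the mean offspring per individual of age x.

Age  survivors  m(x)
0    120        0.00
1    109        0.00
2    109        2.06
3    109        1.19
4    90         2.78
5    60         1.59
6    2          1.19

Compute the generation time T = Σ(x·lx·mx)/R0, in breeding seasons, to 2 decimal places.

lx = nx/n0 = nx/120: 1, 0.90833…, 0.90833…, 0.90833…, 0.75, 0.5, 0.01667…
lx·mx: 0, 0, 1.871167…, 1.080917…, 2.085, 0.795, 0.019833… → R0 = 5.851917…
x·lx·mx: 0, 0, 3.742333…, 3.24275…, 8.34, 3.975, 0.119… → Σ = 19.419083…
T = 19.419083… / 5.851917… = 3.318414… → 3.32

3.32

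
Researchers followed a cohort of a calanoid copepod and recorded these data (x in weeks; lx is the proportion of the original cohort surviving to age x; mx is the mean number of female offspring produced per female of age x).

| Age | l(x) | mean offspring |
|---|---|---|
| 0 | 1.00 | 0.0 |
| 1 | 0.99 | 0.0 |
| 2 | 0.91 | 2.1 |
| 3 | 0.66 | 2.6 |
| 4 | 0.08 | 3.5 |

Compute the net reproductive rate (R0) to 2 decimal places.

3.91

lx·mx by age: 0, 0, 1.911, 1.716, 0.28
R0 = Σ lx·mx = 3.907 → 3.91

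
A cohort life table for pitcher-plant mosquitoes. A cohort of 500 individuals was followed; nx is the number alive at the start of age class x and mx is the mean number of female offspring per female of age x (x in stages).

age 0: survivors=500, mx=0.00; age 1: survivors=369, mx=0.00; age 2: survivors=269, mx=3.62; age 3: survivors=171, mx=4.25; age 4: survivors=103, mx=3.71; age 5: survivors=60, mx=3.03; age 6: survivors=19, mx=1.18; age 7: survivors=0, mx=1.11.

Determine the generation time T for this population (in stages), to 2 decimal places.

lx = nx/n0 = nx/500: 1, 0.738, 0.538, 0.342, 0.206, 0.12, 0.038, 0
lx·mx: 0, 0, 1.94756, 1.4535, 0.76426, 0.3636, 0.04484, 0 → R0 = 4.57376
x·lx·mx: 0, 0, 3.89512, 4.3605, 3.05704, 1.818, 0.26904, 0 → Σ = 13.3997
T = 13.3997 / 4.57376 = 2.92969… → 2.93

2.93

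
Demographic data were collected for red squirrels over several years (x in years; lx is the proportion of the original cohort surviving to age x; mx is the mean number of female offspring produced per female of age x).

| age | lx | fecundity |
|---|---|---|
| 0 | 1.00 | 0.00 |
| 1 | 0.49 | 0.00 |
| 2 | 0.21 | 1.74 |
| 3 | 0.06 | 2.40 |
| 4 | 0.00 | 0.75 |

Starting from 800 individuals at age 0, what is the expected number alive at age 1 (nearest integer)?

Expected survivors = N0 · l_1 = 800 × 0.49 = 392 → 392

392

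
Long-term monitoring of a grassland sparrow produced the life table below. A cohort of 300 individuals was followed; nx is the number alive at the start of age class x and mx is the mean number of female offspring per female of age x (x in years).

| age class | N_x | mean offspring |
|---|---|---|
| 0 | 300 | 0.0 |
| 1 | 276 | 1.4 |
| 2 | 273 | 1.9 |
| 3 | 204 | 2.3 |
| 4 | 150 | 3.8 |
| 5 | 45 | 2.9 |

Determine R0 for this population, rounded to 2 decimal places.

lx = nx/n0 = nx/300: 1, 0.92, 0.91, 0.68, 0.5, 0.15
lx·mx by age: 0, 1.288, 1.729, 1.564, 1.9, 0.435
R0 = Σ lx·mx = 6.916 → 6.92

6.92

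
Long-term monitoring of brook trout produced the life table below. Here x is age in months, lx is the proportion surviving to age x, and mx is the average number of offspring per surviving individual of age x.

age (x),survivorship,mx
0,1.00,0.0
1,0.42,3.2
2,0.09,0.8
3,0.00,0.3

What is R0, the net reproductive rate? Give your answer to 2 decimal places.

lx·mx by age: 0, 1.344, 0.072, 0
R0 = Σ lx·mx = 1.416 → 1.42

1.42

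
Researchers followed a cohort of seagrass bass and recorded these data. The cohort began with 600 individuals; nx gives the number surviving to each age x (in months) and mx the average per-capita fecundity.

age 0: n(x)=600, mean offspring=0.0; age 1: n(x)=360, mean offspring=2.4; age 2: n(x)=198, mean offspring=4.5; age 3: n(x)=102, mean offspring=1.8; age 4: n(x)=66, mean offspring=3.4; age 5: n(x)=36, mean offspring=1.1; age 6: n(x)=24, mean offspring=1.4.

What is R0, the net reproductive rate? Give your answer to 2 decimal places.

3.73

lx = nx/n0 = nx/600: 1, 0.6, 0.33, 0.17, 0.11, 0.06, 0.04
lx·mx by age: 0, 1.44, 1.485, 0.306, 0.374, 0.066, 0.056
R0 = Σ lx·mx = 3.727 → 3.73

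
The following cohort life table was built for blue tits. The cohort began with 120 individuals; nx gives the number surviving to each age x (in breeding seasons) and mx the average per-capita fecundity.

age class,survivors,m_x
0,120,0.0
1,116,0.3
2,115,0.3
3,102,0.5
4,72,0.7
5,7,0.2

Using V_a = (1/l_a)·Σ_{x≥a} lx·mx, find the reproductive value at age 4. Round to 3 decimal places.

lx = nx/n0 = nx/120: 1, 0.96667…, 0.95833…, 0.85, 0.6, 0.05833…
lx·mx for x ≥ 4: 0.42, 0.011667… → sum = 0.431667…
V_4 = 0.431667… / l_4 = 0.431667… / 0.6 = 0.719444… → 0.719

0.719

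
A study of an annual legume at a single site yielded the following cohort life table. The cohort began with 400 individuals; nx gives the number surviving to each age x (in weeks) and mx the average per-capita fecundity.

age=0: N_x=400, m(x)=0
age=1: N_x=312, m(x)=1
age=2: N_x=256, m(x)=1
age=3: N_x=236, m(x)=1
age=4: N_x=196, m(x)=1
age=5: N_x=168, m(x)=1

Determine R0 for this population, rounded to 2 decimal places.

2.92

lx = nx/n0 = nx/400: 1, 0.78, 0.64, 0.59, 0.49, 0.42
lx·mx by age: 0, 0.78, 0.64, 0.59, 0.49, 0.42
R0 = Σ lx·mx = 2.92 → 2.92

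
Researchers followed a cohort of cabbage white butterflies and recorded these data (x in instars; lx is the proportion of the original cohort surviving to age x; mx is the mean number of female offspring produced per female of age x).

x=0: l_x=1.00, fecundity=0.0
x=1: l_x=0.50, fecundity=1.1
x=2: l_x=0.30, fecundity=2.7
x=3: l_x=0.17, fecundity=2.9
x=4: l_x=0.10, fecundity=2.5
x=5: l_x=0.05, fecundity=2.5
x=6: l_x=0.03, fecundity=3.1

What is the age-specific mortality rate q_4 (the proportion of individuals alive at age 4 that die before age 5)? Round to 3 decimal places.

0.500

q_4 = (l_4 − l_5) / l_4 = (0.1 − 0.05) / 0.1
     = 0.05 / 0.1 = 0.5 → 0.500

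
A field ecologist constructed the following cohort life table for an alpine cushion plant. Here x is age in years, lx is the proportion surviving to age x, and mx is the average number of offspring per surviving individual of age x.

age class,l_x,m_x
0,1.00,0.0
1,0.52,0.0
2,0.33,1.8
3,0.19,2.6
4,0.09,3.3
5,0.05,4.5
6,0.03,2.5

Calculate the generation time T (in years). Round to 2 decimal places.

lx·mx: 0, 0, 0.594, 0.494, 0.297, 0.225, 0.075 → R0 = 1.685
x·lx·mx: 0, 0, 1.188, 1.482, 1.188, 1.125, 0.45 → Σ = 5.433
T = 5.433 / 1.685 = 3.224332… → 3.22

3.22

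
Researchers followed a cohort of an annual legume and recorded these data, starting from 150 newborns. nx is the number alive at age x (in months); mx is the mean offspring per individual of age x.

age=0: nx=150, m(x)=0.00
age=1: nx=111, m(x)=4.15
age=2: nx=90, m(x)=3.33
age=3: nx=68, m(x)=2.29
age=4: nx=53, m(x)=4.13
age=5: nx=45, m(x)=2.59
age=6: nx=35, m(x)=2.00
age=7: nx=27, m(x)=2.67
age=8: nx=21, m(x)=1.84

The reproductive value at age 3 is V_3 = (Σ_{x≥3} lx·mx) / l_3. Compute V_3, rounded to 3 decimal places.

9.881

lx = nx/n0 = nx/150: 1, 0.74, 0.6, 0.45333…, 0.35333…, 0.3, 0.23333…, 0.18, 0.14
lx·mx for x ≥ 3: 1.038133…, 1.459267…, 0.777, 0.466667…, 0.4806, 0.2576 → sum = 4.479267…
V_3 = 4.479267… / l_3 = 4.479267… / 0.453333… = 9.880735… → 9.881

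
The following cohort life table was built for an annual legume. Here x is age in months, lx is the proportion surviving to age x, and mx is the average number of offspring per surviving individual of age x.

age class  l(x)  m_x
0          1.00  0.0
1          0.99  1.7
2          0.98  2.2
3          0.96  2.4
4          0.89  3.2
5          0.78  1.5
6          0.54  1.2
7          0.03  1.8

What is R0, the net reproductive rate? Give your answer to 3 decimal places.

10.863

lx·mx by age: 0, 1.683, 2.156, 2.304, 2.848, 1.17, 0.648, 0.054
R0 = Σ lx·mx = 10.863 → 10.863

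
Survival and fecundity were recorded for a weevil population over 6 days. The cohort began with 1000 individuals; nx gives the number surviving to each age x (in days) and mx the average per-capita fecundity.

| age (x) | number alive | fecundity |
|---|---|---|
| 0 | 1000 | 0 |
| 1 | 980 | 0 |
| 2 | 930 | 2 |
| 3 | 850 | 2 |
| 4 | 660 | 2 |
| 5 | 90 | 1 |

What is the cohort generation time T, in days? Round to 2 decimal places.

2.93

lx = nx/n0 = nx/1000: 1, 0.98, 0.93, 0.85, 0.66, 0.09
lx·mx: 0, 0, 1.86, 1.7, 1.32, 0.09 → R0 = 4.97
x·lx·mx: 0, 0, 3.72, 5.1, 5.28, 0.45 → Σ = 14.55
T = 14.55 / 4.97 = 2.927565… → 2.93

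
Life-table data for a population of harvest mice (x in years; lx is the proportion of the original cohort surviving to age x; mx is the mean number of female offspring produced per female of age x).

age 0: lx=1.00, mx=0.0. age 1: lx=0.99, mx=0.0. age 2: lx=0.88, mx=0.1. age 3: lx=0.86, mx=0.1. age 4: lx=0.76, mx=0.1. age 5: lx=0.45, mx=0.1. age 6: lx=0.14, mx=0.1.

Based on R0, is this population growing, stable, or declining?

declining

R0 = Σ lx·mx = 0 + 0 + 0.088 + 0.086 + 0.076 + 0.045 + 0.014 = 0.309
R0 < 1, so the population is declining.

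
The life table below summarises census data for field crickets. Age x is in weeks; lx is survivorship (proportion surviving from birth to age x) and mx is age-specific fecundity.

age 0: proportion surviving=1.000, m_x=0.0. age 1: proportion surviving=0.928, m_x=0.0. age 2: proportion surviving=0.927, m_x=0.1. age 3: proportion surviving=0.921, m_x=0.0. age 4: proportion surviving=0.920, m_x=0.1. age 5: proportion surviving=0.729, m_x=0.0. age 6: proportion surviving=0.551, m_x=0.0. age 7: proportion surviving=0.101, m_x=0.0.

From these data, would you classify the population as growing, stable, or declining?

declining

R0 = Σ lx·mx = 0 + 0 + 0.0927 + 0 + 0.092 + 0 + 0 + 0 = 0.1847
R0 < 1, so the population is declining.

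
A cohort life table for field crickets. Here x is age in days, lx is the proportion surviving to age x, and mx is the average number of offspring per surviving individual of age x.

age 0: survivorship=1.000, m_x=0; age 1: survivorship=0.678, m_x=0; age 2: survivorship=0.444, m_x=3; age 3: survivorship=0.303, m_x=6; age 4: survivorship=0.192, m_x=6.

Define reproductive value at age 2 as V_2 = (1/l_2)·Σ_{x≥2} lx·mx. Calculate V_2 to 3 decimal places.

lx·mx for x ≥ 2: 1.332, 1.818, 1.152 → sum = 4.302
V_2 = 4.302 / l_2 = 4.302 / 0.444 = 9.689189… → 9.689

9.689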